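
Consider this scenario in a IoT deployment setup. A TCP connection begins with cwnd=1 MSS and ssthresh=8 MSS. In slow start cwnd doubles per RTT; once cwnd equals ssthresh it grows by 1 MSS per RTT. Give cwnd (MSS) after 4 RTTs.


RTT 0: cwnd = 1 MSS (initial)
RTT 1: cwnd = 2 MSS (slow start, doubled)
RTT 2: cwnd = 4 MSS (slow start, doubled)
RTT 3: cwnd = 8 MSS (slow start, doubled)
RTT 4: cwnd = 9 MSS (congestion avoidance, +1)

9


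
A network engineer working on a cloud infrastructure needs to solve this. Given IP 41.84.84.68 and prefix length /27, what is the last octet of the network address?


Given: IP = 41.84.84.68, prefix = /27
Subnet mask = 255.255.255.224
Last octet of IP: 68
Last octet of mask: 224
Network last octet = 68 AND 224 = 64

64


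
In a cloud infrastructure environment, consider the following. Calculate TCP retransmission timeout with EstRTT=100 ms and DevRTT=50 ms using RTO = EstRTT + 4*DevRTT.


Given: EstRTT = 100 ms, DevRTT = 50 ms
Timeout = EstRTT + 4 * DevRTT
4 * DevRTT = 4 * 50 = 200
Timeout = 100 + 200 = 300 ms

300


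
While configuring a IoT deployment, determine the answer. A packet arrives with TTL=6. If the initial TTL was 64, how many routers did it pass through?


Given: initial TTL = 64, received TTL = 6
Hops = initial TTL - received TTL
Hops = 64 - 6 = 58

58


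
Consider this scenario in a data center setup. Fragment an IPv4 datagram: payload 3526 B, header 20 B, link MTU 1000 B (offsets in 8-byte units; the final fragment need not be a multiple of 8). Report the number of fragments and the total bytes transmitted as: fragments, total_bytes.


Max data per non-final fragment = floor((MTU - header)/8)*8 = floor((1000 - 20)/8)*8 = floor(980/8)*8 = 976 B
Final fragment needs no 8-byte alignment: it can carry up to MTU - header = 980 B
Non-final fragments needed = ceil((payload - 980) / 976) = ceil(2546/976) = ceil(2.6086) = 3
Number of fragments = 3 + 1 = 4
Fragment sizes (data): 3 * 976 B + 598 B (last, 598 <= 980 OK)
Total bytes sent = payload + n_frags * header = 3526 + 4*20 = 3526 + 80 = 3606 B

4, 3606


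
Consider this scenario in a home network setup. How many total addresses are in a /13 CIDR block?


Given: CIDR prefix /13
Host bits = 32 - 13 = 19
Total addresses = 2^19 = 524288

524288


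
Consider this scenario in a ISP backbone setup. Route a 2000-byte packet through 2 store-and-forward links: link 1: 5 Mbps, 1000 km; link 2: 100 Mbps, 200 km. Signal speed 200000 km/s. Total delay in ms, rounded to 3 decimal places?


Packet = 2000 bytes = 16000 bits. Store-and-forward: sum (t_trans + t_prop) per link.
Link 1: t_trans = 16000/(5*10^6) s = 3.2000 ms; t_prop = 1000/200000 s = 5.0000 ms; subtotal = 8.2000 ms
Link 2: t_trans = 16000/(100*10^6) s = 0.1600 ms; t_prop = 200/200000 s = 1.0000 ms; subtotal = 1.1600 ms
End-to-end = 8.2000 + 1.1600 = 9.3600 ms -> 9.360 ms (3 dp)

9.360


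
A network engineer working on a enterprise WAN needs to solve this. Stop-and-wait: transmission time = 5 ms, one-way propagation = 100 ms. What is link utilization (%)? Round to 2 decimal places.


Given: Ttrans = 5 ms, Tprop = 100 ms
RTT = 2 * Tprop = 2 * 100 = 200 ms
U = Ttrans / (Ttrans + RTT)
U = 5 / (5 + 200)
U = 5 / 205 = 0.02439
U% = 2.44%

2.44


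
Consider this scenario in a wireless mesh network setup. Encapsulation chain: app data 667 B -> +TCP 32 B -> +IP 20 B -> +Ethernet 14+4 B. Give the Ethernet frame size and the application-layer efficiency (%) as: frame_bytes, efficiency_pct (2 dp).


TCP segment = 667 + 32 = 699 B
IP packet = 699 + 20 = 719 B
Ethernet frame = 719 + 14 + 4 = 737 B
Efficiency = app / frame = 667 / 737 = 0.905020 = 90.5020% -> 90.50% (2 dp)

737, 90.50


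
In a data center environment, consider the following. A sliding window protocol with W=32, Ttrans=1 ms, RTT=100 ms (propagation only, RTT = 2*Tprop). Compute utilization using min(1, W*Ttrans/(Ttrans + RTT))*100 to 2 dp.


Given: W = 32, Ttrans = 1 ms, RTT = 100 ms (= 2 * Tprop, Tprop = 50 ms)
Cycle time = Ttrans + RTT = 1 + 100 = 101 ms (first packet sent until its ACK returns)
W * Ttrans = 32 * 1 = 32 ms of sending per cycle
W * Ttrans / (Ttrans + RTT) = 32 / 101 = 0.316832
U = min(1, 0.316832) = 0.316832
U% = 31.68%

31.68


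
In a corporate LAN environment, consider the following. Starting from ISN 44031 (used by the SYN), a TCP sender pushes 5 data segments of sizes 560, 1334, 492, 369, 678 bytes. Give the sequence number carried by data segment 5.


The SYN occupies sequence number ISN = 44031, so the first data byte is ISN + 1 = 44032.
SEQ of data segment i = (ISN + 1) + sum of payload sizes of segments 1..i-1.
Segment 1: SEQ = 44032, payload = 560 bytes
Segment 2: SEQ = 44592, payload = 1334 bytes
Segment 3: SEQ = 45926, payload = 492 bytes
Segment 4: SEQ = 46418, payload = 369 bytes
Segment 5: SEQ = 46787, payload = 678 bytes
SEQ of segment 5 = 44032 + 560 + 1334 + 492 + 369 = 46787

46787


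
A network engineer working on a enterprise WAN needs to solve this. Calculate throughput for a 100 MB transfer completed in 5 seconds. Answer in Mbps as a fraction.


Given: file = 100 MB, time = 5 s
File in Mb = 100 * 8 = 800 Mb
Throughput = 800 / 5 Mbps
Throughput = 160 Mbps

160


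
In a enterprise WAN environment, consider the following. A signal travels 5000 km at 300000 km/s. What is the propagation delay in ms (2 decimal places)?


Given: distance = 5000 km, speed = 300000 km/s
Delay = distance / speed = 5000 / 300000 seconds
Delay in ms = 5000 * 1000 / 300000
Delay = 16.6667 ms
Rounded to 2 dp = 16.67 ms

16.67


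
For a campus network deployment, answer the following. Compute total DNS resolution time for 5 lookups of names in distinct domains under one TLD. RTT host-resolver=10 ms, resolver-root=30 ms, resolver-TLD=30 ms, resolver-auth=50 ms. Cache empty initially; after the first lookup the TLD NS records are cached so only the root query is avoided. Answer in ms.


Lookup 1 (cold cache): local + root + TLD + auth = 10 + 30 + 30 + 50 = 120 ms
Lookups 2..5 (TLD NS cached -> skip root; new domain -> still ask TLD and auth): local + TLD + auth = 10 + 30 + 50 = 90 ms each
Remaining 4 lookups: 4 * 90 = 360 ms
Total = 120 + 360 = 480 ms

480


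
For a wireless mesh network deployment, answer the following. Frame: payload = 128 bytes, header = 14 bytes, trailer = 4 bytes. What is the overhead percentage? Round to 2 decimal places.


Given: payload = 128 B, header = 14 B, trailer = 4 B
Overhead bytes = header + trailer = 14 + 4 = 18
Total frame = payload + overhead = 128 + 18 = 146
Overhead % = 18 / 146 * 100 = 12.3288% -> 12.33% (2 dp)

12.33


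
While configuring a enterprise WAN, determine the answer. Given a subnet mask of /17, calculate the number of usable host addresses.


Given: subnet mask /17
Host bits = 32 - 17 = 15
Total addresses = 2^15 = 32768
Usable hosts = 32768 - 2 (network + broadcast) = 32766

32766


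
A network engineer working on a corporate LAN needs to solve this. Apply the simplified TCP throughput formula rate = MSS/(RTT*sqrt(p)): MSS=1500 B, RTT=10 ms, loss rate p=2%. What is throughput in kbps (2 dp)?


Given: MSS = 1500 bytes, RTT = 10 ms, loss = 2%
RTT in seconds = 10 / 1000 = 0.01
Loss rate = 2% = 0.02
sqrt(loss) = sqrt(0.02) = 0.141421356237
Throughput (bytes/s) = 1500 / (0.01 * 0.141421356237) = 1060660.1718
Throughput (kbps) = 1060660.1718 * 8 / 1000 = 8485.281374 -> 8485.28 kbps (2 dp)

8485.28


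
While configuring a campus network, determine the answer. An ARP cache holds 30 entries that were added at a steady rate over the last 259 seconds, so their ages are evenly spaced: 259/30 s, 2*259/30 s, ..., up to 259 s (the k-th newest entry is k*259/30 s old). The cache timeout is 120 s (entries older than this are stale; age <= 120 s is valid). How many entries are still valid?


Ages are k * 259/30 s for k = 1..30 (spacing = 8.6333 s).
Entry k is valid iff k * 259/30 <= 120 iff k <= 30 * 120 / 259 = 13.8996
n_valid = floor(13.8996) = 13
(n_stale = 30 - 13 = 17)

13


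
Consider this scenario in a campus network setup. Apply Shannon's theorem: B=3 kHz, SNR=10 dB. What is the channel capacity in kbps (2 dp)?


Given: B = 3 kHz, SNR = 10 dB
SNR linear = 10^(10/10) = 10
1 + SNR = 11
log2(11) = 3.4594316186
C = 3 * 1000 * 3.4594316186 = 10378.2949 bps
C = 10.378295 kbps -> 10.38 kbps (2 dp)

10.38


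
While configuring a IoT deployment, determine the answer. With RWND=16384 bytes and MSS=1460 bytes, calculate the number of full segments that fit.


Given: RWND = 16384 bytes, MSS = 1460 bytes
Full segments = floor(RWND / MSS)
Full segments = floor(16384 / 1460)
Full segments = floor(11.2219) = 11

11


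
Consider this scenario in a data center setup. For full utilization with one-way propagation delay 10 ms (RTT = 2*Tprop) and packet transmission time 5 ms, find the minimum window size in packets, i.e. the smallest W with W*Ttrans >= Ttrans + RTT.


Given: Ttrans = 5 ms, RTT = 20 ms (= 2 * Tprop, Tprop = 10 ms)
Time until first ACK returns = Ttrans + RTT = 5 + 20 = 25 ms
Need W * Ttrans >= Ttrans + RTT  ->  W >= (Ttrans + RTT) / Ttrans
(Ttrans + RTT) / Ttrans = 25 / 5 = 5
W_min = ceil(5) = 5

5


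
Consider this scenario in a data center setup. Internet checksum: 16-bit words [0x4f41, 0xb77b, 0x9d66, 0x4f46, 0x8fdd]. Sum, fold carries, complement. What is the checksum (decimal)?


Given words: [0x4f41, 0xb77b, 0x9d66, 0x4f46, 0x8fdd]
Step 1: Sum all words
Raw sum = 20289 + 46971 + 40294 + 20294 + 36829 = 164677
Step 2: Fold carry: (33605 + 2) = 33607
One's complement = ~33607 & 0xFFFF = 31928

31928


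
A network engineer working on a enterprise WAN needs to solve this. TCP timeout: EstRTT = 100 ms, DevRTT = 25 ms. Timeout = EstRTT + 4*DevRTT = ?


Given: EstRTT = 100 ms, DevRTT = 25 ms
Timeout = EstRTT + 4 * DevRTT
4 * DevRTT = 4 * 25 = 100
Timeout = 100 + 100 = 200 ms

200


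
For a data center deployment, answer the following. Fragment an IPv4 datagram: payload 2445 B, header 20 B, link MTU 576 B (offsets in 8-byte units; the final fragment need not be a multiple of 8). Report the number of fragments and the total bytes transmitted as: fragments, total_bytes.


Max data per non-final fragment = floor((MTU - header)/8)*8 = floor((576 - 20)/8)*8 = floor(556/8)*8 = 552 B
Final fragment needs no 8-byte alignment: it can carry up to MTU - header = 556 B
Non-final fragments needed = ceil((payload - 556) / 552) = ceil(1889/552) = ceil(3.4221) = 4
Number of fragments = 4 + 1 = 5
Fragment sizes (data): 4 * 552 B + 237 B (last, 237 <= 556 OK)
Total bytes sent = payload + n_frags * header = 2445 + 5*20 = 2445 + 100 = 2545 B

5, 2545


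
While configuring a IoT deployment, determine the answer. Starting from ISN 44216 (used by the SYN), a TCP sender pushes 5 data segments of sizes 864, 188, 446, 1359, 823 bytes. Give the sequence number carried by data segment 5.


The SYN occupies sequence number ISN = 44216, so the first data byte is ISN + 1 = 44217.
SEQ of data segment i = (ISN + 1) + sum of payload sizes of segments 1..i-1.
Segment 1: SEQ = 44217, payload = 864 bytes
Segment 2: SEQ = 45081, payload = 188 bytes
Segment 3: SEQ = 45269, payload = 446 bytes
Segment 4: SEQ = 45715, payload = 1359 bytes
Segment 5: SEQ = 47074, payload = 823 bytes
SEQ of segment 5 = 44217 + 864 + 188 + 446 + 1359 = 47074

47074


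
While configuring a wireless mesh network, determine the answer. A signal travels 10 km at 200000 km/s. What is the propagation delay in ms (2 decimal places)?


Given: distance = 10 km, speed = 200000 km/s
Delay = distance / speed = 10 / 200000 seconds
Delay in ms = 10 * 1000 / 200000
Delay = 0.0500 ms
Rounded to 2 dp = 0.05 ms

0.05


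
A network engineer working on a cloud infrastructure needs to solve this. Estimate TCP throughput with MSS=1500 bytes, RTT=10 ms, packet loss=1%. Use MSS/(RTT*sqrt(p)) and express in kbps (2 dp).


Given: MSS = 1500 bytes, RTT = 10 ms, loss = 1%
RTT in seconds = 10 / 1000 = 0.01
Loss rate = 1% = 0.01
sqrt(loss) = sqrt(0.01) = 0.1
Throughput (bytes/s) = 1500 / (0.01 * 0.1) = 1500000.0000
Throughput (kbps) = 1500000.0000 * 8 / 1000 = 12000.000000 -> 12000.00 kbps (2 dp)

12000.00


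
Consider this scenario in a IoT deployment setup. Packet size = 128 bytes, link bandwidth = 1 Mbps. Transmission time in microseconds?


Given: packet = 128 bytes, bandwidth = 1 Mbps
Packet in bits = 128 * 8 = 1024 bits
Bandwidth = 1 * 10^6 = 1000000 bps
Time = 1024 / 1000000 seconds
Time in us = 1024 * 10^6 / 1000000 = 1024

1024


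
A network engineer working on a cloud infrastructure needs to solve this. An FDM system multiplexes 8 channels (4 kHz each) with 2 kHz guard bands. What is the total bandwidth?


Given: 8 channels, 4 kHz each, guard = 2 kHz
Channel bandwidth = 8 * 4 = 32 kHz
Guard bands = 7 gaps * 2 kHz = 14 kHz
Total = 32 + 14 = 46 kHz

46


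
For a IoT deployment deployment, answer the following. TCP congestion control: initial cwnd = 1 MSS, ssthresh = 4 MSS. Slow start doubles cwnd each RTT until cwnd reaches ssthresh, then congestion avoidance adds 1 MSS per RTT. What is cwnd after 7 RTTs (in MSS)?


RTT 0: cwnd = 1 MSS (initial)
RTT 1: cwnd = 2 MSS (slow start, doubled)
RTT 2: cwnd = 4 MSS (slow start, doubled)
RTT 3: cwnd = 5 MSS (congestion avoidance, +1)
RTT 4: cwnd = 6 MSS (congestion avoidance, +1)
RTT 5: cwnd = 7 MSS (congestion avoidance, +1)
RTT 6: cwnd = 8 MSS (congestion avoidance, +1)
RTT 7: cwnd = 9 MSS (congestion avoidance, +1)

9


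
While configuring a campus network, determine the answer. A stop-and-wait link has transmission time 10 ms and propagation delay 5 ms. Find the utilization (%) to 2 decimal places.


Given: Ttrans = 10 ms, Tprop = 5 ms
RTT = 2 * Tprop = 2 * 5 = 10 ms
U = Ttrans / (Ttrans + RTT)
U = 10 / (10 + 10)
U = 10 / 20 = 0.5
U% = 50.00%

50.00


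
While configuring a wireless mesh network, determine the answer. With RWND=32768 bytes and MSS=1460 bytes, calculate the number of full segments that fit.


Given: RWND = 32768 bytes, MSS = 1460 bytes
Full segments = floor(RWND / MSS)
Full segments = floor(32768 / 1460)
Full segments = floor(22.4438) = 22

22


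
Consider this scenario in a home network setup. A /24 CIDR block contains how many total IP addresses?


Given: CIDR prefix /24
Host bits = 32 - 24 = 8
Total addresses = 2^8 = 256

256


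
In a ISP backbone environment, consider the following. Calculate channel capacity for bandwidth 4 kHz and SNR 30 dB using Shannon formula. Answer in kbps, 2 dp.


Given: B = 4 kHz, SNR = 30 dB
SNR linear = 10^(30/10) = 1000
1 + SNR = 1001
log2(1001) = 9.9672262588
C = 4 * 1000 * 9.9672262588 = 39868.9050 bps
C = 39.868905 kbps -> 39.87 kbps (2 dp)

39.87


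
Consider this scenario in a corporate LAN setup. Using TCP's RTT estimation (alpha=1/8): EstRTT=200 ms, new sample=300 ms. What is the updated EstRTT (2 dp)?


Given: EstRTT = 200 ms, SampleRTT = 300 ms, alpha = 1/8
New EstRTT = (1 - alpha) * EstRTT + alpha * SampleRTT
(7/8) * 200 = 175
(1/8) * 300 = 37.5
New EstRTT = 175 + 37.5 = 212.5 ms -> 212.50 ms (2 dp)

212.50


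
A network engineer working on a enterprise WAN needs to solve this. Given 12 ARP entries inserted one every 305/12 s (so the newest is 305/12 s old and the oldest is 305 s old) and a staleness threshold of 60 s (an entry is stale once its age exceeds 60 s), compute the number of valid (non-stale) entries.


Ages are k * 305/12 s for k = 1..12 (spacing = 25.4167 s).
Entry k is valid iff k * 305/12 <= 60 iff k <= 12 * 60 / 305 = 2.3607
n_valid = floor(2.3607) = 2
(n_stale = 12 - 2 = 10)

2


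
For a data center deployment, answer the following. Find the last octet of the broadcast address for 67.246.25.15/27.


Given: IP = 67.246.25.15, prefix = /27
Host bits = 32 - 27 = 5
Network last octet = 15 AND mask = 0
Host part size = 2^5 - 1 = 31
Broadcast last octet = 0 OR 31 = 31

31


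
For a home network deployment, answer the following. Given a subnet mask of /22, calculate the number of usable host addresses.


Given: subnet mask /22
Host bits = 32 - 22 = 10
Total addresses = 2^10 = 1024
Usable hosts = 1024 - 2 (network + broadcast) = 1022

1022


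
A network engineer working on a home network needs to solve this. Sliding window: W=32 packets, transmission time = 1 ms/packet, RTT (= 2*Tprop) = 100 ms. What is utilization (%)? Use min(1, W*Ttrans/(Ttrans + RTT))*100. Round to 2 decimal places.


Given: W = 32, Ttrans = 1 ms, RTT = 100 ms (= 2 * Tprop, Tprop = 50 ms)
Cycle time = Ttrans + RTT = 1 + 100 = 101 ms (first packet sent until its ACK returns)
W * Ttrans = 32 * 1 = 32 ms of sending per cycle
W * Ttrans / (Ttrans + RTT) = 32 / 101 = 0.316832
U = min(1, 0.316832) = 0.316832
U% = 31.68%

31.68


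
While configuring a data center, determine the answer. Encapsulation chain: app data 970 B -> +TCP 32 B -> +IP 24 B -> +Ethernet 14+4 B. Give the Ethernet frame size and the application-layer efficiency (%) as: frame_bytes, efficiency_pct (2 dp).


TCP segment = 970 + 32 = 1002 B
IP packet = 1002 + 24 = 1026 B
Ethernet frame = 1026 + 14 + 4 = 1044 B
Efficiency = app / frame = 970 / 1044 = 0.929119 = 92.9119% -> 92.91% (2 dp)

1044, 92.91


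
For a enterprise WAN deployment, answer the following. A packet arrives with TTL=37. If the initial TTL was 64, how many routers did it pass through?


Given: initial TTL = 64, received TTL = 37
Hops = initial TTL - received TTL
Hops = 64 - 37 = 27

27


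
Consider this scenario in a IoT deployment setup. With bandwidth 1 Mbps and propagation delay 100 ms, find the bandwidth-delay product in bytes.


Given: bandwidth = 1 Mbps, delay = 100 ms
BDP in bits = 1 * 10^6 * 100 / 1000
BDP in bits = 100000
BDP in bytes = 100000 / 8 = 12500

12500


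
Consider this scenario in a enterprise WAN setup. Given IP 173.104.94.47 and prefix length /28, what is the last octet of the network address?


Given: IP = 173.104.94.47, prefix = /28
Subnet mask = 255.255.255.240
Last octet of IP: 47
Last octet of mask: 240
Network last octet = 47 AND 240 = 32

32


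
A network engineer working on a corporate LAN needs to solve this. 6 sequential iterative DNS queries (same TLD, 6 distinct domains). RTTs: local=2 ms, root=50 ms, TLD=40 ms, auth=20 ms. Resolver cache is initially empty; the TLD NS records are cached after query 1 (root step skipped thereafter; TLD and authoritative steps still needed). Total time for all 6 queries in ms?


Lookup 1 (cold cache): local + root + TLD + auth = 2 + 50 + 40 + 20 = 112 ms
Lookups 2..6 (TLD NS cached -> skip root; new domain -> still ask TLD and auth): local + TLD + auth = 2 + 40 + 20 = 62 ms each
Remaining 5 lookups: 5 * 62 = 310 ms
Total = 112 + 310 = 422 ms

422


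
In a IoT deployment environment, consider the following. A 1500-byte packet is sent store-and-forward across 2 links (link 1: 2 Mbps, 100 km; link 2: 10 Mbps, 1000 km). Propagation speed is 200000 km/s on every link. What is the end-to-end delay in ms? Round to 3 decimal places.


Packet = 1500 bytes = 12000 bits. Store-and-forward: sum (t_trans + t_prop) per link.
Link 1: t_trans = 12000/(2*10^6) s = 6.0000 ms; t_prop = 100/200000 s = 0.5000 ms; subtotal = 6.5000 ms
Link 2: t_trans = 12000/(10*10^6) s = 1.2000 ms; t_prop = 1000/200000 s = 5.0000 ms; subtotal = 6.2000 ms
End-to-end = 6.5000 + 6.2000 = 12.7000 ms -> 12.700 ms (3 dp)

12.700


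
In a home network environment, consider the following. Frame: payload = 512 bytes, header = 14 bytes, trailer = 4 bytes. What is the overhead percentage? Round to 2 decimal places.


Given: payload = 512 B, header = 14 B, trailer = 4 B
Overhead bytes = header + trailer = 14 + 4 = 18
Total frame = payload + overhead = 512 + 18 = 530
Overhead % = 18 / 530 * 100 = 3.3962% -> 3.40% (2 dp)

3.40


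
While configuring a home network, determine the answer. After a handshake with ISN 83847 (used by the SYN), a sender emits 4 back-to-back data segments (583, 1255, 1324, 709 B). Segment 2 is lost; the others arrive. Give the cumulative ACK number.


SYN uses sequence number 83847; first data byte = ISN + 1 = 83848.
Segment 1: SEQ = 83848, len = 583 B, covers [83848, 84430]
Segment 2: SEQ = 84431, len = 1255 B, covers [84431, 85685] [LOST]
Segment 3: SEQ = 85686, len = 1324 B, covers [85686, 87009]
Segment 4: SEQ = 87010, len = 709 B, covers [87010, 87718]
In-order data received: bytes [83848, 84430] (segments 1..1).
Segment 2 missing -> gap begins at byte 84431; later segments buffered out of order.
Cumulative ACK = next expected in-order byte = 83848 + 583 = 84431

84431


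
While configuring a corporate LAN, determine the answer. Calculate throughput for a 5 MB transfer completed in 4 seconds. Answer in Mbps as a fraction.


Given: file = 5 MB, time = 4 s
File in Mb = 5 * 8 = 40 Mb
Throughput = 40 / 4 Mbps
Throughput = 10 Mbps

10


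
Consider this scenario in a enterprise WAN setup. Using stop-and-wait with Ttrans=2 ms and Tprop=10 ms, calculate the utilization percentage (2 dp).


Given: Ttrans = 2 ms, Tprop = 10 ms
RTT = 2 * Tprop = 2 * 10 = 20 ms
U = Ttrans / (Ttrans + RTT)
U = 2 / (2 + 20)
U = 2 / 22 = 0.090909
U% = 9.09%

9.09


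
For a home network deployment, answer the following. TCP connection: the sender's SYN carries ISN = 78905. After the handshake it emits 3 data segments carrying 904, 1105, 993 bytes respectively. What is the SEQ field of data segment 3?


The SYN occupies sequence number ISN = 78905, so the first data byte is ISN + 1 = 78906.
SEQ of data segment i = (ISN + 1) + sum of payload sizes of segments 1..i-1.
Segment 1: SEQ = 78906, payload = 904 bytes
Segment 2: SEQ = 79810, payload = 1105 bytes
Segment 3: SEQ = 80915, payload = 993 bytes
SEQ of segment 3 = 78906 + 904 + 1105 = 80915

80915


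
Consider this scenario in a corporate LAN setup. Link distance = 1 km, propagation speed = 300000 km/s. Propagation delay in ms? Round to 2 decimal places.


Given: distance = 1 km, speed = 300000 km/s
Delay = distance / speed = 1 / 300000 seconds
Delay in ms = 1 * 1000 / 300000
Delay = 0.0033 ms
Rounded to 2 dp = 0.00 ms

0.00


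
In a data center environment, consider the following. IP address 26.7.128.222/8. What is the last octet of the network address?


Given: IP = 26.7.128.222, prefix = /8
Subnet mask = 255.0.0.0
Last octet of IP: 222
Last octet of mask: 0
Network last octet = 222 AND 0 = 0

0


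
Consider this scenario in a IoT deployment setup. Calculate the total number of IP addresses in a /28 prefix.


Given: CIDR prefix /28
Host bits = 32 - 28 = 4
Total addresses = 2^4 = 16

16


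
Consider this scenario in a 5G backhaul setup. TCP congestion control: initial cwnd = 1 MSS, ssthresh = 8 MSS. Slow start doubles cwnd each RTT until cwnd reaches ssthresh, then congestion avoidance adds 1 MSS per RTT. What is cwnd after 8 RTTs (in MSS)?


RTT 0: cwnd = 1 MSS (initial)
RTT 1: cwnd = 2 MSS (slow start, doubled)
RTT 2: cwnd = 4 MSS (slow start, doubled)
RTT 3: cwnd = 8 MSS (slow start, doubled)
RTT 4: cwnd = 9 MSS (congestion avoidance, +1)
RTT 5: cwnd = 10 MSS (congestion avoidance, +1)
RTT 6: cwnd = 11 MSS (congestion avoidance, +1)
RTT 7: cwnd = 12 MSS (congestion avoidance, +1)
RTT 8: cwnd = 13 MSS (congestion avoidance, +1)

13


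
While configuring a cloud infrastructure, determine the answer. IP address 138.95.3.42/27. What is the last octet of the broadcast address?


Given: IP = 138.95.3.42, prefix = /27
Host bits = 32 - 27 = 5
Network last octet = 42 AND mask = 32
Host part size = 2^5 - 1 = 31
Broadcast last octet = 32 OR 31 = 63

63


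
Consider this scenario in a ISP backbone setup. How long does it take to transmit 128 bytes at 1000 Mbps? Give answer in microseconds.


Given: packet = 128 bytes, bandwidth = 1000 Mbps
Packet in bits = 128 * 8 = 1024 bits
Bandwidth = 1000 * 10^6 = 1000000000 bps
Time = 1024 / 1000000000 seconds
Time in us = 1024 * 10^6 / 1000000000 = 1.024

1.024


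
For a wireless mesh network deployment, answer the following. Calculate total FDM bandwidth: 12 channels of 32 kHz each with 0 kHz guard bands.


Given: 12 channels, 32 kHz each, guard = 0 kHz
Channel bandwidth = 12 * 32 = 384 kHz
Guard bands = 11 gaps * 0 kHz = 0 kHz
Total = 384 + 0 = 384 kHz

384


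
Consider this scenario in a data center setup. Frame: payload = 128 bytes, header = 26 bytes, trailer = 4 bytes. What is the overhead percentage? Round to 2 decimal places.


Given: payload = 128 B, header = 26 B, trailer = 4 B
Overhead bytes = header + trailer = 26 + 4 = 30
Total frame = payload + overhead = 128 + 30 = 158
Overhead % = 30 / 158 * 100 = 18.9873% -> 18.99% (2 dp)

18.99


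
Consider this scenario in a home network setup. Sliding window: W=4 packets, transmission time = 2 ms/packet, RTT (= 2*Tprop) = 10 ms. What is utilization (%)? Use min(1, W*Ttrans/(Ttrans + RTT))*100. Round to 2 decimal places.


Given: W = 4, Ttrans = 2 ms, RTT = 10 ms (= 2 * Tprop, Tprop = 5 ms)
Cycle time = Ttrans + RTT = 2 + 10 = 12 ms (first packet sent until its ACK returns)
W * Ttrans = 4 * 2 = 8 ms of sending per cycle
W * Ttrans / (Ttrans + RTT) = 8 / 12 = 0.666667
U = min(1, 0.666667) = 0.666667
U% = 66.67%

66.67


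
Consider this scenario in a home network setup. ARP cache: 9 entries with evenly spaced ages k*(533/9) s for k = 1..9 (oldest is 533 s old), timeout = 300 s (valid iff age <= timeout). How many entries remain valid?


Ages are k * 533/9 s for k = 1..9 (spacing = 59.2222 s).
Entry k is valid iff k * 533/9 <= 300 iff k <= 9 * 300 / 533 = 5.0657
n_valid = floor(5.0657) = 5
(n_stale = 9 - 5 = 4)

5


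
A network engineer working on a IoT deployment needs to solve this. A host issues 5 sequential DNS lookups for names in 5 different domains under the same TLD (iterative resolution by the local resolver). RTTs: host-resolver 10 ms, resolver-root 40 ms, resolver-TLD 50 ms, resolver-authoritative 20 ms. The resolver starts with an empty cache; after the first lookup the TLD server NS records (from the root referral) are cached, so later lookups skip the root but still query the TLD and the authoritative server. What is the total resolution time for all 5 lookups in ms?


Lookup 1 (cold cache): local + root + TLD + auth = 10 + 40 + 50 + 20 = 120 ms
Lookups 2..5 (TLD NS cached -> skip root; new domain -> still ask TLD and auth): local + TLD + auth = 10 + 50 + 20 = 80 ms each
Remaining 4 lookups: 4 * 80 = 320 ms
Total = 120 + 320 = 440 ms

440


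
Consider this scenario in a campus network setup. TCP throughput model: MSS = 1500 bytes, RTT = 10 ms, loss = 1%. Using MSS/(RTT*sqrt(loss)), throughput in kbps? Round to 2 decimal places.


Given: MSS = 1500 bytes, RTT = 10 ms, loss = 1%
RTT in seconds = 10 / 1000 = 0.01
Loss rate = 1% = 0.01
sqrt(loss) = sqrt(0.01) = 0.1
Throughput (bytes/s) = 1500 / (0.01 * 0.1) = 1500000.0000
Throughput (kbps) = 1500000.0000 * 8 / 1000 = 12000.000000 -> 12000.00 kbps (2 dp)

12000.00


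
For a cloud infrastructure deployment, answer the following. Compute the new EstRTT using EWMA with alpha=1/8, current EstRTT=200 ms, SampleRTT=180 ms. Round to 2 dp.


Given: EstRTT = 200 ms, SampleRTT = 180 ms, alpha = 1/8
New EstRTT = (1 - alpha) * EstRTT + alpha * SampleRTT
(7/8) * 200 = 175
(1/8) * 180 = 22.5
New EstRTT = 175 + 22.5 = 197.5 ms -> 197.50 ms (2 dp)

197.50


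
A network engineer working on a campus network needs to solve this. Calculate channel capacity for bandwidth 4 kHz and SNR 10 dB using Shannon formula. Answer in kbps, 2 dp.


Given: B = 4 kHz, SNR = 10 dB
SNR linear = 10^(10/10) = 10
1 + SNR = 11
log2(11) = 3.4594316186
C = 4 * 1000 * 3.4594316186 = 13837.7265 bps
C = 13.837726 kbps -> 13.84 kbps (2 dp)

13.84


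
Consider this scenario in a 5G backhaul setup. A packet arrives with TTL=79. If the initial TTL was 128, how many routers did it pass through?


Given: initial TTL = 128, received TTL = 79
Hops = initial TTL - received TTL
Hops = 128 - 79 = 49

49


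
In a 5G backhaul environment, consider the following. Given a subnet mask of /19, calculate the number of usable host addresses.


Given: subnet mask /19
Host bits = 32 - 19 = 13
Total addresses = 2^13 = 8192
Usable hosts = 8192 - 2 (network + broadcast) = 8190

8190


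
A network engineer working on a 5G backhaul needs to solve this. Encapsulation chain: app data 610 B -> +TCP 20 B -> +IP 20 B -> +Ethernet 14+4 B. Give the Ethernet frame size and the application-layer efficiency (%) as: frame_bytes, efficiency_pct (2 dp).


TCP segment = 610 + 20 = 630 B
IP packet = 630 + 20 = 650 B
Ethernet frame = 650 + 14 + 4 = 668 B
Efficiency = app / frame = 610 / 668 = 0.913174 = 91.3174% -> 91.32% (2 dp)

668, 91.32


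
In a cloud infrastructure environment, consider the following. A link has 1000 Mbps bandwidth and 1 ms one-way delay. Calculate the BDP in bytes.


Given: bandwidth = 1000 Mbps, delay = 1 ms
BDP in bits = 1000 * 10^6 * 1 / 1000
BDP in bits = 1000000
BDP in bytes = 1000000 / 8 = 125000

125000


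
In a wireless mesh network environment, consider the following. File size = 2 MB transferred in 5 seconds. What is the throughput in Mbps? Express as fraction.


Given: file = 2 MB, time = 5 s
File in Mb = 2 * 8 = 16 Mb
Throughput = 16 / 5 Mbps
Throughput = 16/5 Mbps

16/5


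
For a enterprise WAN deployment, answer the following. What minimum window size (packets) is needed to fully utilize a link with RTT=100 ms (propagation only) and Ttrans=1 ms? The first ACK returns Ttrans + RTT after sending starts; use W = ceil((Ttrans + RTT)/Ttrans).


Given: Ttrans = 1 ms, RTT = 100 ms (= 2 * Tprop, Tprop = 50 ms)
Time until first ACK returns = Ttrans + RTT = 1 + 100 = 101 ms
Need W * Ttrans >= Ttrans + RTT  ->  W >= (Ttrans + RTT) / Ttrans
(Ttrans + RTT) / Ttrans = 101 / 1 = 101
W_min = ceil(101) = 101

101


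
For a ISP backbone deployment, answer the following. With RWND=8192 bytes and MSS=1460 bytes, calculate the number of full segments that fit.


Given: RWND = 8192 bytes, MSS = 1460 bytes
Full segments = floor(RWND / MSS)
Full segments = floor(8192 / 1460)
Full segments = floor(5.611) = 5

5


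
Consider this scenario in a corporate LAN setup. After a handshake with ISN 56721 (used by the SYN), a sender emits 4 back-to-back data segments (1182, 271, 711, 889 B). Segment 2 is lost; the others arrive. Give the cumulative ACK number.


SYN uses sequence number 56721; first data byte = ISN + 1 = 56722.
Segment 1: SEQ = 56722, len = 1182 B, covers [56722, 57903]
Segment 2: SEQ = 57904, len = 271 B, covers [57904, 58174] [LOST]
Segment 3: SEQ = 58175, len = 711 B, covers [58175, 58885]
Segment 4: SEQ = 58886, len = 889 B, covers [58886, 59774]
In-order data received: bytes [56722, 57903] (segments 1..1).
Segment 2 missing -> gap begins at byte 57904; later segments buffered out of order.
Cumulative ACK = next expected in-order byte = 56722 + 1182 = 57904

57904


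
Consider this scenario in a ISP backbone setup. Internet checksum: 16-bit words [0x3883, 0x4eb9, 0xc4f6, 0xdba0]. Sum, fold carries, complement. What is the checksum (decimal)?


Given words: [0x3883, 0x4eb9, 0xc4f6, 0xdba0]
Step 1: Sum all words
Raw sum = 14467 + 20153 + 50422 + 56224 = 141266
Step 2: Fold carry: (10194 + 2) = 10196
One's complement = ~10196 & 0xFFFF = 55339

55339


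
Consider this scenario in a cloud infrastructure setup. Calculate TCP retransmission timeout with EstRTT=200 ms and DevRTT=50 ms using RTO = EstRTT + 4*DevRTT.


Given: EstRTT = 200 ms, DevRTT = 50 ms
Timeout = EstRTT + 4 * DevRTT
4 * DevRTT = 4 * 50 = 200
Timeout = 200 + 200 = 400 ms

400


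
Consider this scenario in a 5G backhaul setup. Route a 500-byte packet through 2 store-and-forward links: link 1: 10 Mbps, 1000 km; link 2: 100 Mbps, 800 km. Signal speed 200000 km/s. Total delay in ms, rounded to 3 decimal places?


Packet = 500 bytes = 4000 bits. Store-and-forward: sum (t_trans + t_prop) per link.
Link 1: t_trans = 4000/(10*10^6) s = 0.4000 ms; t_prop = 1000/200000 s = 5.0000 ms; subtotal = 5.4000 ms
Link 2: t_trans = 4000/(100*10^6) s = 0.0400 ms; t_prop = 800/200000 s = 4.0000 ms; subtotal = 4.0400 ms
End-to-end = 5.4000 + 4.0400 = 9.4400 ms -> 9.440 ms (3 dp)

9.440


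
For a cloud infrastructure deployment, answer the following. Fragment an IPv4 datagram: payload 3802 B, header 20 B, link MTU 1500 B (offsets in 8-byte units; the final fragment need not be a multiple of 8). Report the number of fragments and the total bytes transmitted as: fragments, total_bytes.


Max data per non-final fragment = floor((MTU - header)/8)*8 = floor((1500 - 20)/8)*8 = floor(1480/8)*8 = 1480 B
Final fragment needs no 8-byte alignment: it can carry up to MTU - header = 1480 B
Non-final fragments needed = ceil((payload - 1480) / 1480) = ceil(2322/1480) = ceil(1.5689) = 2
Number of fragments = 2 + 1 = 3
Fragment sizes (data): 2 * 1480 B + 842 B (last, 842 <= 1480 OK)
Total bytes sent = payload + n_frags * header = 3802 + 3*20 = 3802 + 60 = 3862 B

3, 3862


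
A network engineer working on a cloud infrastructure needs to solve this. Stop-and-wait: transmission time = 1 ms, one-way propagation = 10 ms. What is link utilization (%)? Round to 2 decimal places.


Given: Ttrans = 1 ms, Tprop = 10 ms
RTT = 2 * Tprop = 2 * 10 = 20 ms
U = Ttrans / (Ttrans + RTT)
U = 1 / (1 + 20)
U = 1 / 21 = 0.047619
U% = 4.76%

4.76


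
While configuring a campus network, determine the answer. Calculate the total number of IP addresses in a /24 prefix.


Given: CIDR prefix /24
Host bits = 32 - 24 = 8
Total addresses = 2^8 = 256

256


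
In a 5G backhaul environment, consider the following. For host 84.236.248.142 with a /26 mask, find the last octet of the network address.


Given: IP = 84.236.248.142, prefix = /26
Subnet mask = 255.255.255.192
Last octet of IP: 142
Last octet of mask: 192
Network last octet = 142 AND 192 = 128

128


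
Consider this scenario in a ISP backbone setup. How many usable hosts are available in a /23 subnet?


Given: subnet mask /23
Host bits = 32 - 23 = 9
Total addresses = 2^9 = 512
Usable hosts = 512 - 2 (network + broadcast) = 510

510


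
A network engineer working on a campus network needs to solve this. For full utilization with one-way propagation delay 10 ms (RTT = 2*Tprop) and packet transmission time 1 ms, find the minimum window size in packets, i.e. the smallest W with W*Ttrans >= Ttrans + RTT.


Given: Ttrans = 1 ms, RTT = 20 ms (= 2 * Tprop, Tprop = 10 ms)
Time until first ACK returns = Ttrans + RTT = 1 + 20 = 21 ms
Need W * Ttrans >= Ttrans + RTT  ->  W >= (Ttrans + RTT) / Ttrans
(Ttrans + RTT) / Ttrans = 21 / 1 = 21
W_min = ceil(21) = 21

21


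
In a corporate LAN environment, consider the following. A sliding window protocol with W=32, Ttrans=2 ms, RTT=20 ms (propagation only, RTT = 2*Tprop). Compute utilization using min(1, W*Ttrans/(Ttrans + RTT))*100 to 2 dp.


Given: W = 32, Ttrans = 2 ms, RTT = 20 ms (= 2 * Tprop, Tprop = 10 ms)
Cycle time = Ttrans + RTT = 2 + 20 = 22 ms (first packet sent until its ACK returns)
W * Ttrans = 32 * 2 = 64 ms of sending per cycle
W * Ttrans / (Ttrans + RTT) = 64 / 22 = 2.909091
U = min(1, 2.909091) = 1.000000
U% = 100.00%

100.00


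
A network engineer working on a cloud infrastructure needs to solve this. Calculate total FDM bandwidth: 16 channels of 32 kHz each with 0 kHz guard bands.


Given: 16 channels, 32 kHz each, guard = 0 kHz
Channel bandwidth = 16 * 32 = 512 kHz
Guard bands = 15 gaps * 0 kHz = 0 kHz
Total = 512 + 0 = 512 kHz

512


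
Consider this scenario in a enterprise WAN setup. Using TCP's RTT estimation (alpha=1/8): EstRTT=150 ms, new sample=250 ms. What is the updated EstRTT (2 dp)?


Given: EstRTT = 150 ms, SampleRTT = 250 ms, alpha = 1/8
New EstRTT = (1 - alpha) * EstRTT + alpha * SampleRTT
(7/8) * 150 = 131.25
(1/8) * 250 = 31.25
New EstRTT = 131.25 + 31.25 = 162.5 ms -> 162.50 ms (2 dp)

162.50


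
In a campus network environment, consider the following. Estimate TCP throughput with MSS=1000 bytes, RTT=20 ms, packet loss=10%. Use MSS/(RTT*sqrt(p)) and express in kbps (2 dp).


Given: MSS = 1000 bytes, RTT = 20 ms, loss = 10%
RTT in seconds = 20 / 1000 = 0.02
Loss rate = 10% = 0.1
sqrt(loss) = sqrt(0.1) = 0.316227766017
Throughput (bytes/s) = 1000 / (0.02 * 0.316227766017) = 158113.8830
Throughput (kbps) = 158113.8830 * 8 / 1000 = 1264.911064 -> 1264.91 kbps (2 dp)

1264.91


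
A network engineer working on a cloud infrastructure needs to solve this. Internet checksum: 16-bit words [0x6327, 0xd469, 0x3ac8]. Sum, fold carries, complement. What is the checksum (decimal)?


Given words: [0x6327, 0xd469, 0x3ac8]
Step 1: Sum all words
Raw sum = 25383 + 54377 + 15048 = 94808
Step 2: Fold carry: (29272 + 1) = 29273
One's complement = ~29273 & 0xFFFF = 36262

36262


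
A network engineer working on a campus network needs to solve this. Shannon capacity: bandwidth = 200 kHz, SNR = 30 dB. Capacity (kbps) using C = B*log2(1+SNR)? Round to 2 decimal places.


Given: B = 200 kHz, SNR = 30 dB
SNR linear = 10^(30/10) = 1000
1 + SNR = 1001
log2(1001) = 9.9672262588
C = 200 * 1000 * 9.9672262588 = 1993445.2518 bps
C = 1993.445252 kbps -> 1993.45 kbps (2 dp)

1993.45


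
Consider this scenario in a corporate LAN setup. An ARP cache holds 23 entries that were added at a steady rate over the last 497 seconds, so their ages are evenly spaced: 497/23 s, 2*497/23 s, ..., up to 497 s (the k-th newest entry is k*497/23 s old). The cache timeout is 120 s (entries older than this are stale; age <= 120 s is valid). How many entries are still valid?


Ages are k * 497/23 s for k = 1..23 (spacing = 21.6087 s).
Entry k is valid iff k * 497/23 <= 120 iff k <= 23 * 120 / 497 = 5.5533
n_valid = floor(5.5533) = 5
(n_stale = 23 - 5 = 18)

5


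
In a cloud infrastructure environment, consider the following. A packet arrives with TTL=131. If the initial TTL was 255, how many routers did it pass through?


Given: initial TTL = 255, received TTL = 131
Hops = initial TTL - received TTL
Hops = 255 - 131 = 124

124


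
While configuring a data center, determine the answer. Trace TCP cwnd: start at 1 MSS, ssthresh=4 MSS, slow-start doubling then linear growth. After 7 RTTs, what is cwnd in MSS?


RTT 0: cwnd = 1 MSS (initial)
RTT 1: cwnd = 2 MSS (slow start, doubled)
RTT 2: cwnd = 4 MSS (slow start, doubled)
RTT 3: cwnd = 5 MSS (congestion avoidance, +1)
RTT 4: cwnd = 6 MSS (congestion avoidance, +1)
RTT 5: cwnd = 7 MSS (congestion avoidance, +1)
RTT 6: cwnd = 8 MSS (congestion avoidance, +1)
RTT 7: cwnd = 9 MSS (congestion avoidance, +1)

9


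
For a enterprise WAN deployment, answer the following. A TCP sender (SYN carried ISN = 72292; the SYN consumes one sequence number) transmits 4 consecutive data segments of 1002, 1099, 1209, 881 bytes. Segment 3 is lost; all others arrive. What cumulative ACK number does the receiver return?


SYN uses sequence number 72292; first data byte = ISN + 1 = 72293.
Segment 1: SEQ = 72293, len = 1002 B, covers [72293, 73294]
Segment 2: SEQ = 73295, len = 1099 B, covers [73295, 74393]
Segment 3: SEQ = 74394, len = 1209 B, covers [74394, 75602] [LOST]
Segment 4: SEQ = 75603, len = 881 B, covers [75603, 76483]
In-order data received: bytes [72293, 74393] (segments 1..2).
Segment 3 missing -> gap begins at byte 74394; later segments buffered out of order.
Cumulative ACK = next expected in-order byte = 72293 + 1002 + 1099 = 74394

74394


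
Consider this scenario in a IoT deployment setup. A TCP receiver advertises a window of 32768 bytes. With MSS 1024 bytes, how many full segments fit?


Given: RWND = 32768 bytes, MSS = 1024 bytes
Full segments = floor(RWND / MSS)
Full segments = floor(32768 / 1024)
Full segments = floor(32.0) = 32

32


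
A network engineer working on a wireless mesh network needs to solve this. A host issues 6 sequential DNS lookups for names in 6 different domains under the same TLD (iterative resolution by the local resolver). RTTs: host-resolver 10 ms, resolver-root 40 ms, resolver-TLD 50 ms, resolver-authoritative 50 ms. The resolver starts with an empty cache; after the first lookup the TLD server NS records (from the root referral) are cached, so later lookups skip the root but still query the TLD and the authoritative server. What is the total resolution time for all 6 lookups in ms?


Lookup 1 (cold cache): local + root + TLD + auth = 10 + 40 + 50 + 50 = 150 ms
Lookups 2..6 (TLD NS cached -> skip root; new domain -> still ask TLD and auth): local + TLD + auth = 10 + 50 + 50 = 110 ms each
Remaining 5 lookups: 5 * 110 = 550 ms
Total = 150 + 550 = 700 ms

700
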